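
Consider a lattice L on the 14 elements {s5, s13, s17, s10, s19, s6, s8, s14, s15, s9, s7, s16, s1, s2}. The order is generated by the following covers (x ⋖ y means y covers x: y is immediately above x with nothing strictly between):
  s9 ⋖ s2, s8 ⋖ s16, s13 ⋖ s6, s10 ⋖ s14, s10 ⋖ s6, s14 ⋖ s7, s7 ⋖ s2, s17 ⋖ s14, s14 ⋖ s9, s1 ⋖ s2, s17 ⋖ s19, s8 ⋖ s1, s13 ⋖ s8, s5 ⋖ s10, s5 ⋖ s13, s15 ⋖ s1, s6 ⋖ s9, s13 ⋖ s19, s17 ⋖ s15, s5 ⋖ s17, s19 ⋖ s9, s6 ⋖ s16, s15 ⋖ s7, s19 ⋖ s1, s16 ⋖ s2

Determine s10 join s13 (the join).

s6

Common upper bounds of {s10, s13}: s16, s2, s6, s9.
The least among these is s6.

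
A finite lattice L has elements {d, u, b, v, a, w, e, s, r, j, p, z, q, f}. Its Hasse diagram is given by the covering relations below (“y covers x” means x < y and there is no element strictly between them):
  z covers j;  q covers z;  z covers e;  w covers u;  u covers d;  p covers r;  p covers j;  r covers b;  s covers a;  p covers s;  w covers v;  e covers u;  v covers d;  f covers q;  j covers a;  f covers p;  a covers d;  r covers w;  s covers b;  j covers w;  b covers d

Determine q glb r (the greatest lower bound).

Common lower bounds of {q, r}: d, u, v, w.
The greatest among these is w.

w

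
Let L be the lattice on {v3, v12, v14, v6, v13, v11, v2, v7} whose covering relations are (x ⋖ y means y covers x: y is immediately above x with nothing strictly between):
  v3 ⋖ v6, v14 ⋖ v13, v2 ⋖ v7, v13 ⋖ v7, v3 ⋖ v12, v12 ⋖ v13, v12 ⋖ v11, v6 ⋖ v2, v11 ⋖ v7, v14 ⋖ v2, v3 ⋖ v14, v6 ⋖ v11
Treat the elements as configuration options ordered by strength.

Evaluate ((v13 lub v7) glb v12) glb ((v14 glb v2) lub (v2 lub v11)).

v13 ∨ v7 = v7
v7 ∧ v12 = v12
v14 ∧ v2 = v14
v2 ∨ v11 = v7
v14 ∨ v7 = v7
v12 ∧ v7 = v12

v12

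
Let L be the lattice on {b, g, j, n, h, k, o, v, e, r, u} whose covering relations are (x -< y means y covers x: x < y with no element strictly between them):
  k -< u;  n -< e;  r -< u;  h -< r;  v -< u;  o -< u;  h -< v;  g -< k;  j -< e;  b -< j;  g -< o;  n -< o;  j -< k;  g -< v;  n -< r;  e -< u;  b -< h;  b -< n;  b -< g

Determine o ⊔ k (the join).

Common upper bounds of {o, k}: u.
The least among these is u.

u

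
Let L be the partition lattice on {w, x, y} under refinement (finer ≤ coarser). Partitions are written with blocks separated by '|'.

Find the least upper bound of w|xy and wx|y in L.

The join of w|xy and wx|y merges any blocks that overlap across the partitions, giving wxy.

wxy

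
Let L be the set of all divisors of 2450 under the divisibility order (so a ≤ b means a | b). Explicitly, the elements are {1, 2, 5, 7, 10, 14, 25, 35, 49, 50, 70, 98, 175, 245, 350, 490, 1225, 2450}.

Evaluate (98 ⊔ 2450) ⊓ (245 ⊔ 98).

98 ∨ 2450 = 2450
245 ∨ 98 = 490
2450 ∧ 490 = 490

490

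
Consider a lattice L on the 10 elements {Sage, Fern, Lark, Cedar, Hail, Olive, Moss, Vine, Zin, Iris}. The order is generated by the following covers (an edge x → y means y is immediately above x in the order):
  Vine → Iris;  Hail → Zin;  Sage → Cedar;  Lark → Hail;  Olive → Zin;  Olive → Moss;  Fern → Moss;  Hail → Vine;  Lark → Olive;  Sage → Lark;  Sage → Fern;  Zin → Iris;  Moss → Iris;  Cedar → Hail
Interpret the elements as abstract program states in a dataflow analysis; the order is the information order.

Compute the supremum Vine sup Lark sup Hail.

Vine

Common upper bounds of {Vine, Lark, Hail}: Iris, Vine.
The least among these is Vine.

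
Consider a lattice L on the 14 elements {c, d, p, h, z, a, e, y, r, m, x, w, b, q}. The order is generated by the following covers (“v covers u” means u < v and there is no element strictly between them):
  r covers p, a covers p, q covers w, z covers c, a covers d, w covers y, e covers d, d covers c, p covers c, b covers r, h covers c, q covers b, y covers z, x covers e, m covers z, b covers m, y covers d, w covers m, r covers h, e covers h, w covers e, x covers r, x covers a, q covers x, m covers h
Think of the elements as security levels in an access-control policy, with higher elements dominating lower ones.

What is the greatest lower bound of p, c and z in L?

Common lower bounds of {p, c, z}: c.
The greatest among these is c.

c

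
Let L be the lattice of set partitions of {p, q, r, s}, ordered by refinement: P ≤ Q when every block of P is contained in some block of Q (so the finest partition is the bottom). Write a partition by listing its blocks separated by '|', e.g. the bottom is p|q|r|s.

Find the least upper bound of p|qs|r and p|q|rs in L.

p|qrs

The join of p|qs|r and p|q|rs merges any blocks that overlap across the partitions, giving p|qrs.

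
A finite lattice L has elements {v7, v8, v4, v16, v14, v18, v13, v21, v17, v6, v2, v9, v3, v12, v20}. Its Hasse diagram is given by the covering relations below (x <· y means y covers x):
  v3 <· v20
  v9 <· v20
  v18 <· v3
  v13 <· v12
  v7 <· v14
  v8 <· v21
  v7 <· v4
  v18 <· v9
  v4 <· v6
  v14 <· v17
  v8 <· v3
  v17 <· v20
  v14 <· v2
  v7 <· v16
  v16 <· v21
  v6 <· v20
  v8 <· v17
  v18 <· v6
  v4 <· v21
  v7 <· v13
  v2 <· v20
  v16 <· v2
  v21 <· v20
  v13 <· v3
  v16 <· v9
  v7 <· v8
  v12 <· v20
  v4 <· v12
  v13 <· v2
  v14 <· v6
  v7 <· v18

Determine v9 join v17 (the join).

v20

Common upper bounds of {v9, v17}: v20.
The least among these is v20.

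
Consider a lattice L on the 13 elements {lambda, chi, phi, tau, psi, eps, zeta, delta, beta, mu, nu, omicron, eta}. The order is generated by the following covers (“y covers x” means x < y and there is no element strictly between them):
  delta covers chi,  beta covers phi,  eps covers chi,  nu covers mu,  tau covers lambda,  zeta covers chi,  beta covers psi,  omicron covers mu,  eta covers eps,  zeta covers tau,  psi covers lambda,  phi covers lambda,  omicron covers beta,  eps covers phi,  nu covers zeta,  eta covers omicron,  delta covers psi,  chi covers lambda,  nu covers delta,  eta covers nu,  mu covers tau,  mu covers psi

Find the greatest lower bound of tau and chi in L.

lambda

Common lower bounds of {tau, chi}: lambda.
The greatest among these is lambda.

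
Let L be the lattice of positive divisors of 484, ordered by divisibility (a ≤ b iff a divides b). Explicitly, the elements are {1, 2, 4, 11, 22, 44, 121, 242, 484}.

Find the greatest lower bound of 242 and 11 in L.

In the divisibility order, the meet is the greatest common divisor: gcd(242, 11) = 11.

11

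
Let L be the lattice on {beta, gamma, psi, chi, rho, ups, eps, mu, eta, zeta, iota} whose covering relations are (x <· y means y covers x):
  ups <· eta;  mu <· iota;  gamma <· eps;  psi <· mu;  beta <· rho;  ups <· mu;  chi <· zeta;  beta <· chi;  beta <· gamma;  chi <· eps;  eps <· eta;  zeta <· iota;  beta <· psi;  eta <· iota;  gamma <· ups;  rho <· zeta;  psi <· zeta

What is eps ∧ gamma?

Common lower bounds of {eps, gamma}: beta, gamma.
The greatest among these is gamma.

gamma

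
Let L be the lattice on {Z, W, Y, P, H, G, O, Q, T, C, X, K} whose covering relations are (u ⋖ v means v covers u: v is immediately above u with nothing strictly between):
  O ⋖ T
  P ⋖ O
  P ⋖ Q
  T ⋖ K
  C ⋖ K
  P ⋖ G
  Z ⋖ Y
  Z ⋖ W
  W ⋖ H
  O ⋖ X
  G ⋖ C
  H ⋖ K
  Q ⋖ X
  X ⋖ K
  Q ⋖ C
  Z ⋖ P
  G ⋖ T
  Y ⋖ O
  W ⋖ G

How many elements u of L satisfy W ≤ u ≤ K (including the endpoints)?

6

The interval [W, K] = {C, G, H, K, T, W}, which has 6 elements.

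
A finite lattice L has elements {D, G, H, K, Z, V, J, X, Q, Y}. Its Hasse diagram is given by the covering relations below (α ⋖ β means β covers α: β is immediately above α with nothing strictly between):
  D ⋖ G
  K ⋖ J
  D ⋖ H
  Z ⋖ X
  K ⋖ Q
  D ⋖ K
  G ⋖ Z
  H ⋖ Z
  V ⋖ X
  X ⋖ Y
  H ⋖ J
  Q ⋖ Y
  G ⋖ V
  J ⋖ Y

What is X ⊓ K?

Common lower bounds of {X, K}: D.
The greatest among these is D.

D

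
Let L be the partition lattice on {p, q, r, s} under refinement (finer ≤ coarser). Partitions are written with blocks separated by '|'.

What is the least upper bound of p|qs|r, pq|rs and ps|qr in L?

The join of p|qs|r, pq|rs, ps|qr merges any blocks that overlap across the partitions, giving pqrs.

pqrs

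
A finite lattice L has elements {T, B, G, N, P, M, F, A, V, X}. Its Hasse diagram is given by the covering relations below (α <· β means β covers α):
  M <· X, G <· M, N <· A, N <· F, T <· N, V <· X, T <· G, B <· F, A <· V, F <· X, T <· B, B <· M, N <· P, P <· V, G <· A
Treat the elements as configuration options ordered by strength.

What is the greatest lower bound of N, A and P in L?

Common lower bounds of {N, A, P}: N, T.
The greatest among these is N.

N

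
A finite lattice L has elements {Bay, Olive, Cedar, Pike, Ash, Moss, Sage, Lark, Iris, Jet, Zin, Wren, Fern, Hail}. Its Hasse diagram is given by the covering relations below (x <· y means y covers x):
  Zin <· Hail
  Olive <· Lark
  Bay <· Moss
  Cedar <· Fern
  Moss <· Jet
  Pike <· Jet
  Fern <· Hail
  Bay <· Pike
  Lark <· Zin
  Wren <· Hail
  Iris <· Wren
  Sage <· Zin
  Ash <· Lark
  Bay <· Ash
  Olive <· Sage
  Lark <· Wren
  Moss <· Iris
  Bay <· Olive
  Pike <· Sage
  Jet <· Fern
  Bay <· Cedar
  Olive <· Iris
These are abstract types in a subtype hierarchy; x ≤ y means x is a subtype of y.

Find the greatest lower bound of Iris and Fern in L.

Common lower bounds of {Iris, Fern}: Bay, Moss.
The greatest among these is Moss.

Moss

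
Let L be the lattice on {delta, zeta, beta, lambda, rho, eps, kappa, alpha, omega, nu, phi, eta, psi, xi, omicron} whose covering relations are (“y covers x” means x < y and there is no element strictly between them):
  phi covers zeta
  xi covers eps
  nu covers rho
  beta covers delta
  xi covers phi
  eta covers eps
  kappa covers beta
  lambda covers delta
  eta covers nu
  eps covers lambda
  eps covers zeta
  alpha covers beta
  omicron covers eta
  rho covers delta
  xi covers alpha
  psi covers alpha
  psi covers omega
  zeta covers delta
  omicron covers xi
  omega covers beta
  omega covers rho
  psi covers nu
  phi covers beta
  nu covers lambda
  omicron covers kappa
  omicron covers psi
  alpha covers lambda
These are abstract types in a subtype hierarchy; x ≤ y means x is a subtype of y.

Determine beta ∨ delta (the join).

Common upper bounds of {beta, delta}: alpha, beta, kappa, omega, omicron, phi, psi, xi.
The least among these is beta.

beta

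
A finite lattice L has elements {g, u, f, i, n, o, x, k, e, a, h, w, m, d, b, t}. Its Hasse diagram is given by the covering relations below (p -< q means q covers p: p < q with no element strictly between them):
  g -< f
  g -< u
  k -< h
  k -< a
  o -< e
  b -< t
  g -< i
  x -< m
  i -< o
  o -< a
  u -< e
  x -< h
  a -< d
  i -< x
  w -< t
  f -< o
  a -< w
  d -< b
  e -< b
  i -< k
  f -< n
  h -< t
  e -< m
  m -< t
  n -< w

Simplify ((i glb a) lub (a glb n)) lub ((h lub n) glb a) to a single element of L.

i ∧ a = i
a ∧ n = f
i ∨ f = o
h ∨ n = t
t ∧ a = a
o ∨ a = a

a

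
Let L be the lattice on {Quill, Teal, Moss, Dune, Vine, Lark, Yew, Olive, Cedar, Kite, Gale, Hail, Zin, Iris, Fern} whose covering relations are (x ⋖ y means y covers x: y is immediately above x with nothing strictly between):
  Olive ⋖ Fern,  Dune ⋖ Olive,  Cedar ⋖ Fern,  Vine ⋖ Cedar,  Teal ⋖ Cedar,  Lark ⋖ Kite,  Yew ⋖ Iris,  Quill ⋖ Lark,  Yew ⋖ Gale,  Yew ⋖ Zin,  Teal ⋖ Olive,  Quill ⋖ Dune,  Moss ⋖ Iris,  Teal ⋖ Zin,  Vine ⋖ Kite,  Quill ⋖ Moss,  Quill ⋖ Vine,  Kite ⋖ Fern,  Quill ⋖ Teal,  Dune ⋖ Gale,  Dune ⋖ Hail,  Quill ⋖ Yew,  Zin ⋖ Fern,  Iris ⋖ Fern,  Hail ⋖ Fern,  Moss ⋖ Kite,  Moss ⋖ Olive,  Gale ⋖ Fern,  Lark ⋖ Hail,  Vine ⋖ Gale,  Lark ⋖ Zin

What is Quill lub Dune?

Common upper bounds of {Quill, Dune}: Dune, Fern, Gale, Hail, Olive.
The least among these is Dune.

Dune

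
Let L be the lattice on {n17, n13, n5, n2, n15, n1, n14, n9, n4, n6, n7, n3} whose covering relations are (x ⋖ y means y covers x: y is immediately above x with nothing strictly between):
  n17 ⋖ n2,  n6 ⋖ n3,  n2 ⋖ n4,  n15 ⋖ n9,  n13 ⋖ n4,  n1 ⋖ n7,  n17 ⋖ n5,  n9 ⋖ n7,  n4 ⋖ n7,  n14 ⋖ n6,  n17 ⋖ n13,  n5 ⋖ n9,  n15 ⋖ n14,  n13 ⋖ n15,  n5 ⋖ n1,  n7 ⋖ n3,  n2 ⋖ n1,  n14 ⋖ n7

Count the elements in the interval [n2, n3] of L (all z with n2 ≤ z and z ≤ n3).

The interval [n2, n3] = {n1, n2, n3, n4, n7}, which has 5 elements.

5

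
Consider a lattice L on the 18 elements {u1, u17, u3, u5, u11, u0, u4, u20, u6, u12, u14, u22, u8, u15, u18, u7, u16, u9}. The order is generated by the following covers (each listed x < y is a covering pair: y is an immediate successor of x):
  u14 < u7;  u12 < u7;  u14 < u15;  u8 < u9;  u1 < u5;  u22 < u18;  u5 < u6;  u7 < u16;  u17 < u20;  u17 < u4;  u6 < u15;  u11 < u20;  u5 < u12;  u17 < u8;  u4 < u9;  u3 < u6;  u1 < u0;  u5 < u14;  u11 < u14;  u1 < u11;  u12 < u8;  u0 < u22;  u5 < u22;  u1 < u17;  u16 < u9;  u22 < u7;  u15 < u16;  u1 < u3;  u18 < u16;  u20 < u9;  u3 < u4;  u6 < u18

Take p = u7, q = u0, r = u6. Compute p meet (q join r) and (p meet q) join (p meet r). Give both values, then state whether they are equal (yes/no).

u22; u22; yes

q join r = u18, so p meet (q join r) = u7 meet u18 = u22.
p meet q = u0 and p meet r = u5, so (p meet q) join (p meet r) = u0 join u5 = u22.
Equal: yes.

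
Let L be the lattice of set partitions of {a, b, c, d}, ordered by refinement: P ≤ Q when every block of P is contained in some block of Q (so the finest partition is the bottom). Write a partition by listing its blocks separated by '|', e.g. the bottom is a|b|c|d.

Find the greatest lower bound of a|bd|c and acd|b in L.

Common lower bounds of {a|bd|c, acd|b}: a|b|c|d.
The greatest among these is a|b|c|d.

a|b|c|d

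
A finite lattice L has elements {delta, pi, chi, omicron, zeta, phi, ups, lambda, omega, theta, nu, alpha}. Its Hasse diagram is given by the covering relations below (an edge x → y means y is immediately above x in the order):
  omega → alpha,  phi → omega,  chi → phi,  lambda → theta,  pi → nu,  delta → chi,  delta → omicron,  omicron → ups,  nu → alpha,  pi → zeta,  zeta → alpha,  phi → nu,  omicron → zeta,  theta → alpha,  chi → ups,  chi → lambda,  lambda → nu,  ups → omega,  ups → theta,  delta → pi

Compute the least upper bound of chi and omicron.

ups

Common upper bounds of {chi, omicron}: alpha, omega, theta, ups.
The least among these is ups.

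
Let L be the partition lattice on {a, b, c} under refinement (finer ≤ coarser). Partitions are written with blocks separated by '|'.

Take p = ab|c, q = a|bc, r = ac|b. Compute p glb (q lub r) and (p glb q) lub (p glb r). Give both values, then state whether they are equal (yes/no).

q lub r = abc, so p glb (q lub r) = ab|c glb abc = ab|c.
p glb q = a|b|c and p glb r = a|b|c, so (p glb q) lub (p glb r) = a|b|c lub a|b|c = a|b|c.
Equal: no.

ab|c; a|b|c; no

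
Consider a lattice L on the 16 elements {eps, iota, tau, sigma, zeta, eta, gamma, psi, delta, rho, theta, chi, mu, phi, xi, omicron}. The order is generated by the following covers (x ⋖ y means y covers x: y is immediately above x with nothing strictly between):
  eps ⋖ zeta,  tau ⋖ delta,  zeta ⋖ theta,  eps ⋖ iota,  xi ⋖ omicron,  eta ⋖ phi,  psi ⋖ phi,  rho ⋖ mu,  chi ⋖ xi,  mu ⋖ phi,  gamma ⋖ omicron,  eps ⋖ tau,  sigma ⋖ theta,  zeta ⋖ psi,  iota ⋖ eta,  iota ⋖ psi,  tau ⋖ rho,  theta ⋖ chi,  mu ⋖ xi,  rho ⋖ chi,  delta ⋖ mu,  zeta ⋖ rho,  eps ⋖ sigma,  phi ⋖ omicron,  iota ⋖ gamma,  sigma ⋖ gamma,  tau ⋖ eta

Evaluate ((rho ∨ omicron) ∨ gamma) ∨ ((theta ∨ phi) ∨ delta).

rho ∨ omicron = omicron
omicron ∨ gamma = omicron
theta ∨ phi = omicron
omicron ∨ delta = omicron
omicron ∨ omicron = omicron

omicron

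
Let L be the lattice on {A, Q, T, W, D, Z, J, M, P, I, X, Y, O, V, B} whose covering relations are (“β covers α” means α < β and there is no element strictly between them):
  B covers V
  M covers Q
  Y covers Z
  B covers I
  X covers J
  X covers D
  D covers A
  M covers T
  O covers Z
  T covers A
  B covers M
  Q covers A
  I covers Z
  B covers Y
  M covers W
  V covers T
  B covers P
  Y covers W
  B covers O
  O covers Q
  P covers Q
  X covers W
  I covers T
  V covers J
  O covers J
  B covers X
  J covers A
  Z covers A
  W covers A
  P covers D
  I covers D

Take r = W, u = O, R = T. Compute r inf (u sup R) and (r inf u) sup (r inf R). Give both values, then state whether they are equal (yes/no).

W; A; no

u sup R = B, so r inf (u sup R) = W inf B = W.
r inf u = A and r inf R = A, so (r inf u) sup (r inf R) = A sup A = A.
Equal: no.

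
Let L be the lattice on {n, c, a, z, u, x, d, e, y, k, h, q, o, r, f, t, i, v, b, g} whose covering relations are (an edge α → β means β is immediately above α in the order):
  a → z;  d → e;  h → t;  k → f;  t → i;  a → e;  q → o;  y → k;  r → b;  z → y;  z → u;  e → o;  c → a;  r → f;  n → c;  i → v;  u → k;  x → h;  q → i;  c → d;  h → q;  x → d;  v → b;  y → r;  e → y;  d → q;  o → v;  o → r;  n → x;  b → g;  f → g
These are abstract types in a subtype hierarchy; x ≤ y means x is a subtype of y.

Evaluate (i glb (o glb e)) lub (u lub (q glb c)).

o ∧ e = e
i ∧ e = d
q ∧ c = c
u ∨ c = u
d ∨ u = k

k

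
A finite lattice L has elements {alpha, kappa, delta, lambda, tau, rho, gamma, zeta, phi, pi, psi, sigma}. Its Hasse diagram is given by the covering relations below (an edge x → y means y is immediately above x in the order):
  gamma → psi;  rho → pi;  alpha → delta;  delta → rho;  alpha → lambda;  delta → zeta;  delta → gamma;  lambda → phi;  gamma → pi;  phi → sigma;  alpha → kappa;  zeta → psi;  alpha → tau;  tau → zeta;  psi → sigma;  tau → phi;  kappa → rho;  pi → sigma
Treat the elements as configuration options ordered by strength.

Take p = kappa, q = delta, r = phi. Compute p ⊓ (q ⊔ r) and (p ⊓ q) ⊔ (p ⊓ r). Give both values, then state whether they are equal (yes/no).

kappa; alpha; no

q ⊔ r = sigma, so p ⊓ (q ⊔ r) = kappa ⊓ sigma = kappa.
p ⊓ q = alpha and p ⊓ r = alpha, so (p ⊓ q) ⊔ (p ⊓ r) = alpha ⊔ alpha = alpha.
Equal: no.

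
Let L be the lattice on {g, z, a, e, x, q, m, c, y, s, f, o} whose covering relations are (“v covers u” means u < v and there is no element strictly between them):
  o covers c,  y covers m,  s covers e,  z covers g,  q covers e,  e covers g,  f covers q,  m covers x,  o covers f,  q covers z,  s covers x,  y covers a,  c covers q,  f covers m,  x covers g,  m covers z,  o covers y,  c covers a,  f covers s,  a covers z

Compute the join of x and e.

s

Common upper bounds of {x, e}: f, o, s.
The least among these is s.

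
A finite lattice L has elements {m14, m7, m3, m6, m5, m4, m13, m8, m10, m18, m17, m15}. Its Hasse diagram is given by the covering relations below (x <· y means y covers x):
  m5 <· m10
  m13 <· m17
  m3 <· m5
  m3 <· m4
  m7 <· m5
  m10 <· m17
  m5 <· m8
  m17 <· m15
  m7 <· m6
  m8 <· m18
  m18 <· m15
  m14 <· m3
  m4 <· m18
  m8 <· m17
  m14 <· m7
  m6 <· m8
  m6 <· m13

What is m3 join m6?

Common upper bounds of {m3, m6}: m15, m17, m18, m8.
The least among these is m8.

m8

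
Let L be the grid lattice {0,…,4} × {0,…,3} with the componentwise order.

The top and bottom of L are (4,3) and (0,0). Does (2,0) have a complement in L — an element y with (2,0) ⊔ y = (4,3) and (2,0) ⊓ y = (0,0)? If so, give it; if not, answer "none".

none

For every candidate y, either (2,0) ∨ y ≠ (4,3) or (2,0) ∧ y ≠ (0,0); no complement exists.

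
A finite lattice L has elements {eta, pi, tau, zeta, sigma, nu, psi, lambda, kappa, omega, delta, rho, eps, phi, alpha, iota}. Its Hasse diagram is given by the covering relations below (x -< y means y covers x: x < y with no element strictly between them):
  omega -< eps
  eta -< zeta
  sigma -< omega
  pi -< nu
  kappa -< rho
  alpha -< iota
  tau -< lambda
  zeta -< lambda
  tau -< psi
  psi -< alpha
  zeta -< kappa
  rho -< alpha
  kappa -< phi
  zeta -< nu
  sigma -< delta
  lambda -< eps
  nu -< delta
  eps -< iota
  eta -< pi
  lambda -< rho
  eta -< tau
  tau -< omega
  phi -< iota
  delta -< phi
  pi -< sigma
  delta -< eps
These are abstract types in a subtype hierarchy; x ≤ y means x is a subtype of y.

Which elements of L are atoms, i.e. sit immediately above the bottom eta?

The atoms are exactly the elements that cover eta: pi, tau, zeta.

pi, tau, zeta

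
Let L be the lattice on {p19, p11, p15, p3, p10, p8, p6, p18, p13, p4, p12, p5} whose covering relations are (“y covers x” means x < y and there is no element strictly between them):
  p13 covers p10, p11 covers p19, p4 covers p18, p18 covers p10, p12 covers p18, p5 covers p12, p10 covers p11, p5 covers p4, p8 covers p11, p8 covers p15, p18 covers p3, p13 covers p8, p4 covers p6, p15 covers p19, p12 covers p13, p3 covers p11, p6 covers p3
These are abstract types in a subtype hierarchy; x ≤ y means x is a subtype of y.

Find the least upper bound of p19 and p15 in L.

Common upper bounds of {p19, p15}: p12, p13, p15, p5, p8.
The least among these is p15.

p15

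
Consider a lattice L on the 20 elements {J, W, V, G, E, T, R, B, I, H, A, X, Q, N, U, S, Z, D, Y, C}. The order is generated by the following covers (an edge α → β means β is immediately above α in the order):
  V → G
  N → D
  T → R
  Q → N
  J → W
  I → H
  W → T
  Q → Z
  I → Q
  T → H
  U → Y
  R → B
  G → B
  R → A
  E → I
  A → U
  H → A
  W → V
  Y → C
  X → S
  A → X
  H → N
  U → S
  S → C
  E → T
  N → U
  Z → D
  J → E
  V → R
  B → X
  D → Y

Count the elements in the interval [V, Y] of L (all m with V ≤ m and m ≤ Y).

5

The interval [V, Y] = {A, R, U, V, Y}, which has 5 elements.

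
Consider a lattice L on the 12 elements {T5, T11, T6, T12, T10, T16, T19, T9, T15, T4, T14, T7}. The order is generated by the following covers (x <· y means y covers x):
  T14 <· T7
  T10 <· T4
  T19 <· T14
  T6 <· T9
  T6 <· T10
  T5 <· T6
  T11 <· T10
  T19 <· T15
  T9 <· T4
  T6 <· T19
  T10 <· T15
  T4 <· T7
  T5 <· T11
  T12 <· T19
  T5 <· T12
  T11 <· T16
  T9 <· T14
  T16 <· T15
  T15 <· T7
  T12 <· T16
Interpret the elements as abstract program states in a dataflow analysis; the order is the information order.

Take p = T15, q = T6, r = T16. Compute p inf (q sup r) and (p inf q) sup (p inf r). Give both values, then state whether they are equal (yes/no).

q sup r = T15, so p inf (q sup r) = T15 inf T15 = T15.
p inf q = T6 and p inf r = T16, so (p inf q) sup (p inf r) = T6 sup T16 = T15.
Equal: yes.

T15; T15; yes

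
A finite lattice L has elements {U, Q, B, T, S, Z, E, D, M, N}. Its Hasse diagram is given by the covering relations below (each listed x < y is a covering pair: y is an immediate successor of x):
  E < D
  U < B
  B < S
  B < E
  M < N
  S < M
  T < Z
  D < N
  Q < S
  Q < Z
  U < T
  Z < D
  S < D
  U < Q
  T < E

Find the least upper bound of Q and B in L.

S

Common upper bounds of {Q, B}: D, M, N, S.
The least among these is S.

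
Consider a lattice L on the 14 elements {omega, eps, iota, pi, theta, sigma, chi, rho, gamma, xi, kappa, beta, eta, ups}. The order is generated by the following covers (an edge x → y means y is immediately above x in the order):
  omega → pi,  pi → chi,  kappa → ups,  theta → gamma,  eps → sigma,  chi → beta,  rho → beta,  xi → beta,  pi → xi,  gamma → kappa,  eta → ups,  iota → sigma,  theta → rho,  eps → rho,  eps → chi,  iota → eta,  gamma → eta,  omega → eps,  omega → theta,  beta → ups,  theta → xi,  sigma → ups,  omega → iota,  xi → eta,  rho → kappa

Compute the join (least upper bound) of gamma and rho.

Common upper bounds of {gamma, rho}: kappa, ups.
The least among these is kappa.

kappa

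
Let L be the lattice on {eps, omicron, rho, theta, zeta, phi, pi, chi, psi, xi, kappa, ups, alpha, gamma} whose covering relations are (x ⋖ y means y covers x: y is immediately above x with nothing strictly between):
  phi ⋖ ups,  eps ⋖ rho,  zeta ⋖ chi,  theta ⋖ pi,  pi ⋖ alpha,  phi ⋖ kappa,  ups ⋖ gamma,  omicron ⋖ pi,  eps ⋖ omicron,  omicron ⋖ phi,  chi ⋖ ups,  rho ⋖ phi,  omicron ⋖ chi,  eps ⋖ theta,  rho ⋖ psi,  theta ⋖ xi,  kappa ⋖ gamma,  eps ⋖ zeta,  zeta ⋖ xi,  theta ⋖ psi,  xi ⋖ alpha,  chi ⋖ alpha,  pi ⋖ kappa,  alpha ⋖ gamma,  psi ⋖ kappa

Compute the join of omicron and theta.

pi

Common upper bounds of {omicron, theta}: alpha, gamma, kappa, pi.
The least among these is pi.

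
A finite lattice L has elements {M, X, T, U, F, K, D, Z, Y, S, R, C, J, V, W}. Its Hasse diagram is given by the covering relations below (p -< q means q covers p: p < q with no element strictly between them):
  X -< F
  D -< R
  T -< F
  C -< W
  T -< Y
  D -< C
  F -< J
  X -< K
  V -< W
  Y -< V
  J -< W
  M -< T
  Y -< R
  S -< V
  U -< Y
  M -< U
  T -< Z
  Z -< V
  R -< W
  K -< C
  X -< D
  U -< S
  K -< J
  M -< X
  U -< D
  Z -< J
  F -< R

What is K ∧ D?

Common lower bounds of {K, D}: M, X.
The greatest among these is X.

X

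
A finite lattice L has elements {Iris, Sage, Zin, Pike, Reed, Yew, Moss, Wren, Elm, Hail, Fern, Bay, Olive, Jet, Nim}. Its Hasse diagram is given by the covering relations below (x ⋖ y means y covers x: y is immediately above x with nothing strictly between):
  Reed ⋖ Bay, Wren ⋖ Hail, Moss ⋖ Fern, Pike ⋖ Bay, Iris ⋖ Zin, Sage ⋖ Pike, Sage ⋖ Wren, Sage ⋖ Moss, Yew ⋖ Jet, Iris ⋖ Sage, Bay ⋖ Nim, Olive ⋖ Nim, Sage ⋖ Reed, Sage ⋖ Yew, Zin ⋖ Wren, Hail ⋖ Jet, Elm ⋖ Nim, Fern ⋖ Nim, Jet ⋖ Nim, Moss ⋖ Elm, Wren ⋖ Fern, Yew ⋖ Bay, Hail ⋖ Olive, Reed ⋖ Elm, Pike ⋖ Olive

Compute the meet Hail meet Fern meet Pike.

Sage

Common lower bounds of {Hail, Fern, Pike}: Iris, Sage.
The greatest among these is Sage.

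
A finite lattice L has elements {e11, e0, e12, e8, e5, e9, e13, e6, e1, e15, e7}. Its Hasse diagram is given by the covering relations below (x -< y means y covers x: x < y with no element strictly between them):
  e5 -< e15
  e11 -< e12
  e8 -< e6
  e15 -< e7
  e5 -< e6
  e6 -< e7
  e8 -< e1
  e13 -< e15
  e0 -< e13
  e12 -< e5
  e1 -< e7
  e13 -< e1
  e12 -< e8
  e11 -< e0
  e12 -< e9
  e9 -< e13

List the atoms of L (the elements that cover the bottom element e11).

e0, e12

The atoms are exactly the elements that cover e11: e0, e12.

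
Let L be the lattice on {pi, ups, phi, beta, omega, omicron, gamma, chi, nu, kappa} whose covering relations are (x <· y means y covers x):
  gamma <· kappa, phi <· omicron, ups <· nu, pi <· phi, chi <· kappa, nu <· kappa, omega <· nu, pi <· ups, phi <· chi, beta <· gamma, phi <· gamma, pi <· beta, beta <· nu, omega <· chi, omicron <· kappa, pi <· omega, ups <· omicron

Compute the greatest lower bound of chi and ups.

pi

Common lower bounds of {chi, ups}: pi.
The greatest among these is pi.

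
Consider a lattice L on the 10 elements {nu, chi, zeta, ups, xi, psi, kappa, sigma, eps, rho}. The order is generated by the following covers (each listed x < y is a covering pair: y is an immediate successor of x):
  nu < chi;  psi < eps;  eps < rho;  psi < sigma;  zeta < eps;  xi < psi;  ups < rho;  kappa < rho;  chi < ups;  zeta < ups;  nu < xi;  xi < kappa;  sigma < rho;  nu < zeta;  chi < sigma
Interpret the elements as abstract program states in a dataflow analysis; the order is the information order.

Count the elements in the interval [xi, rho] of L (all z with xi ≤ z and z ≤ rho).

The interval [xi, rho] = {eps, kappa, psi, rho, sigma, xi}, which has 6 elements.

6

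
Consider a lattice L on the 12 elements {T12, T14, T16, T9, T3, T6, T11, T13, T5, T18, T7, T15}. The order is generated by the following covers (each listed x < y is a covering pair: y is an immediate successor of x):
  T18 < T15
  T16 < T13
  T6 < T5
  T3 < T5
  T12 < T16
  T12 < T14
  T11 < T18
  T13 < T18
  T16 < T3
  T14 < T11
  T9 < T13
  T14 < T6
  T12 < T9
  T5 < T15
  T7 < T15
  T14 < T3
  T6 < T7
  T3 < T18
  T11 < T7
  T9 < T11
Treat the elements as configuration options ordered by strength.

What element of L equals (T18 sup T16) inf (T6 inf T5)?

T18 ∨ T16 = T18
T6 ∧ T5 = T6
T18 ∧ T6 = T14

T14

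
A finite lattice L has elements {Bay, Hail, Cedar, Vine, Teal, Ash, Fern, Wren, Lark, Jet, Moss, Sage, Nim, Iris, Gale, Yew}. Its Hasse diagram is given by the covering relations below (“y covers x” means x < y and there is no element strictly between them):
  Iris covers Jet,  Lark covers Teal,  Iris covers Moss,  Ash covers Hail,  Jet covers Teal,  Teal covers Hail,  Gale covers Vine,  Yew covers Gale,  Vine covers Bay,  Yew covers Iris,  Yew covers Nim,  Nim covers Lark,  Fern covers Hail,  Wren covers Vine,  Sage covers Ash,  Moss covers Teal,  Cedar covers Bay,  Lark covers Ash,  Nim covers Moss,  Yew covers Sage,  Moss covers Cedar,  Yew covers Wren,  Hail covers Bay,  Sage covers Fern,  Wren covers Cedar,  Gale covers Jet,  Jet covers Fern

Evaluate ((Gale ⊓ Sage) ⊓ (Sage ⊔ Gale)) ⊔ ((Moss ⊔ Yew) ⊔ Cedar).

Gale ∧ Sage = Fern
Sage ∨ Gale = Yew
Fern ∧ Yew = Fern
Moss ∨ Yew = Yew
Yew ∨ Cedar = Yew
Fern ∨ Yew = Yew

Yew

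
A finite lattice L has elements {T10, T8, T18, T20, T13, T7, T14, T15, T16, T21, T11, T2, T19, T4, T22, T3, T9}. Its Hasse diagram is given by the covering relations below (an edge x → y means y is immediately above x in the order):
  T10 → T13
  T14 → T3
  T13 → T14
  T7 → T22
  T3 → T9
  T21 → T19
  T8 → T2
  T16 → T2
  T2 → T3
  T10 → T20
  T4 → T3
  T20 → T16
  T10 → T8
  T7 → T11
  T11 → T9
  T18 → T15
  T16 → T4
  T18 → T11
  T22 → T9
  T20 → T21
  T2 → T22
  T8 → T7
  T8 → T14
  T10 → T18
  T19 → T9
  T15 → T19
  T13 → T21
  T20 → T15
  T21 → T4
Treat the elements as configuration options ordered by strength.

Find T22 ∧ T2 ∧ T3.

Common lower bounds of {T22, T2, T3}: T10, T16, T2, T20, T8.
The greatest among these is T2.

T2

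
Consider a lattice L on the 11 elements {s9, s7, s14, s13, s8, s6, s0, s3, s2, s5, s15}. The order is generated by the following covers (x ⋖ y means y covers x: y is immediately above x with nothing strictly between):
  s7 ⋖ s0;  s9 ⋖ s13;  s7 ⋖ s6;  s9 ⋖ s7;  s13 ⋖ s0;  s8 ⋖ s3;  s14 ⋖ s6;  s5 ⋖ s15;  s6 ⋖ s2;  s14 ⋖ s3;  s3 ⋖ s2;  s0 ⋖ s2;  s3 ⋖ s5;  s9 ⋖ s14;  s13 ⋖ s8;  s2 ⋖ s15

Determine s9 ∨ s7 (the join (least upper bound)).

s7

Common upper bounds of {s9, s7}: s0, s15, s2, s6, s7.
The least among these is s7.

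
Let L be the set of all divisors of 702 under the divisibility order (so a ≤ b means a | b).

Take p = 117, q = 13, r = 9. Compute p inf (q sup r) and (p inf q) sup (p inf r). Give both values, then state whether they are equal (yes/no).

q sup r = 117, so p inf (q sup r) = 117 inf 117 = 117.
p inf q = 13 and p inf r = 9, so (p inf q) sup (p inf r) = 13 sup 9 = 117.
Equal: yes.

117; 117; yes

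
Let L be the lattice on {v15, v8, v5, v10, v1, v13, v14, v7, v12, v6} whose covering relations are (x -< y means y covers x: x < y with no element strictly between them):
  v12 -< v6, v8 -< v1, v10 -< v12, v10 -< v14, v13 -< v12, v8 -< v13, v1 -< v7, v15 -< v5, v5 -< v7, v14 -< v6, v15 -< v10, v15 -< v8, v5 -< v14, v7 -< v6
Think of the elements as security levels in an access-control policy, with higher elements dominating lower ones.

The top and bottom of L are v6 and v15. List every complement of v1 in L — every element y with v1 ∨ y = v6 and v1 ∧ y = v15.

Need y with v1 ∨ y = v6 and v1 ∧ y = v15.
Checking each element gives: v10, v14.

v10, v14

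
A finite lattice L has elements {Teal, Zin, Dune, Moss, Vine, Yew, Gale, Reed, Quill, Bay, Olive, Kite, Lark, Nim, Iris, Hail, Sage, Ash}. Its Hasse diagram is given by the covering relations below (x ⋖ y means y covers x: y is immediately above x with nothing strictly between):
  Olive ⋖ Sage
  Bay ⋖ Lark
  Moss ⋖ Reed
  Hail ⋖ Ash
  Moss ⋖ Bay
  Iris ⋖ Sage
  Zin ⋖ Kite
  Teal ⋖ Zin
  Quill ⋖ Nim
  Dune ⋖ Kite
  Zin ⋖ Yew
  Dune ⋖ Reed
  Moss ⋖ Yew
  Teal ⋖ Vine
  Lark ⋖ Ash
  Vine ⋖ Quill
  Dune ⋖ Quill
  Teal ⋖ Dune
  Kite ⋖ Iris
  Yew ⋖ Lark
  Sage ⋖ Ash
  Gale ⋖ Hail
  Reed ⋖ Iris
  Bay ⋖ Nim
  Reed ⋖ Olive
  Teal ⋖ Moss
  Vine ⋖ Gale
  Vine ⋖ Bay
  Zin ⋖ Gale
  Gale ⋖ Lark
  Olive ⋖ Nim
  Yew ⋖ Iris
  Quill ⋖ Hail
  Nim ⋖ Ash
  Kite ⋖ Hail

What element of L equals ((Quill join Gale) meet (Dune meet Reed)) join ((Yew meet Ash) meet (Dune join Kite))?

Kite

Quill ∨ Gale = Hail
Dune ∧ Reed = Dune
Hail ∧ Dune = Dune
Yew ∧ Ash = Yew
Dune ∨ Kite = Kite
Yew ∧ Kite = Zin
Dune ∨ Zin = Kite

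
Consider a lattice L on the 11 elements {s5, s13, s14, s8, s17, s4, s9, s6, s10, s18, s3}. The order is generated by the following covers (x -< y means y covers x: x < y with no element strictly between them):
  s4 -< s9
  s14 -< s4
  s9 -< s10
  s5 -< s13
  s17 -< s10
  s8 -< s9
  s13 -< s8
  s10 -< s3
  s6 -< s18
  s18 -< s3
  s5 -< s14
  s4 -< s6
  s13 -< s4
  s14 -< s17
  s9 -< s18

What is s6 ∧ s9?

Common lower bounds of {s6, s9}: s13, s14, s4, s5.
The greatest among these is s4.

s4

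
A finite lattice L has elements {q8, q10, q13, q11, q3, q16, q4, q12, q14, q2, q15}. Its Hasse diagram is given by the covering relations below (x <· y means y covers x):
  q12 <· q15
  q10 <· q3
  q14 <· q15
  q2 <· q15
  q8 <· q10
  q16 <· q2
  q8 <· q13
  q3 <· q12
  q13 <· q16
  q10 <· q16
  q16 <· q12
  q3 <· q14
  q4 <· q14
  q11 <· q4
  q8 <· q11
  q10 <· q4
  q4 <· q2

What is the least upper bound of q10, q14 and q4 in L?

q14

Common upper bounds of {q10, q14, q4}: q14, q15.
The least among these is q14.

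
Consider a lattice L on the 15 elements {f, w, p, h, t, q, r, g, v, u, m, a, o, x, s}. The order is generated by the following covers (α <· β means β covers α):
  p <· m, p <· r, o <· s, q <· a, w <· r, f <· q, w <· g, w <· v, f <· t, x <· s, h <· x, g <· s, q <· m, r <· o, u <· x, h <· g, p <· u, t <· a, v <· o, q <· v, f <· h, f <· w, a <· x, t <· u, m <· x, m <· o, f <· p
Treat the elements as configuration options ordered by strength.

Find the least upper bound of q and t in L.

a

Common upper bounds of {q, t}: a, s, x.
The least among these is a.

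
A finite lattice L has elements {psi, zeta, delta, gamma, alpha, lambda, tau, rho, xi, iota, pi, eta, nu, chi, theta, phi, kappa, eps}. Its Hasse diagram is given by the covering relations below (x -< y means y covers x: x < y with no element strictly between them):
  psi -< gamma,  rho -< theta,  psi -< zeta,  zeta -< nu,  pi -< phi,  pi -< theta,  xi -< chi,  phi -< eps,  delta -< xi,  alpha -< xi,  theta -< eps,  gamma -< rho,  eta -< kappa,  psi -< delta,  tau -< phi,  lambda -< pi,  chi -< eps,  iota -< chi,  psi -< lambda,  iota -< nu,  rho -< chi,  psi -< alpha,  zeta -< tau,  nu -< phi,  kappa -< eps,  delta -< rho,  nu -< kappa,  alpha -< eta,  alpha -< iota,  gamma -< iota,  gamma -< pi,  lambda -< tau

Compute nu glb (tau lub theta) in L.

nu

tau ∨ theta = eps
nu ∧ eps = nu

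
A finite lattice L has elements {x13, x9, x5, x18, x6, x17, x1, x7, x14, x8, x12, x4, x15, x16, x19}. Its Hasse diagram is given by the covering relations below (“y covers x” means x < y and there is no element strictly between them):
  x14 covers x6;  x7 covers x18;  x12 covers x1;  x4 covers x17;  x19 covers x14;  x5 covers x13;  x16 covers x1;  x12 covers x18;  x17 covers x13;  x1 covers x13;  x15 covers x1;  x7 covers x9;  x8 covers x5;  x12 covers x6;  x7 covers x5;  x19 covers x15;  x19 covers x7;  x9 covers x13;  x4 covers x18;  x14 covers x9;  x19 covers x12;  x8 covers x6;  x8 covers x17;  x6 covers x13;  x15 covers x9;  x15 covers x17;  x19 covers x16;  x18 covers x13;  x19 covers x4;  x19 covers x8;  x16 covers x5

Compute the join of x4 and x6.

Common upper bounds of {x4, x6}: x19.
The least among these is x19.

x19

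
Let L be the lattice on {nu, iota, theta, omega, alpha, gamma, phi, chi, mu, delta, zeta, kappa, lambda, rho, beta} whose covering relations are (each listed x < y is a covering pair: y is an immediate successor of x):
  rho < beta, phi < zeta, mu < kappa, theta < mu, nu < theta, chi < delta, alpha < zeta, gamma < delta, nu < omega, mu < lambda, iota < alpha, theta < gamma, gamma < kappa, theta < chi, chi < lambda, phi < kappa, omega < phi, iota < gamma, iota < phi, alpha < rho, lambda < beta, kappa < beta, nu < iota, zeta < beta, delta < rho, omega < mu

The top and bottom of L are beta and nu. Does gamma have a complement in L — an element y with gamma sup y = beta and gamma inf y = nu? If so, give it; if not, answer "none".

none

For every candidate y, either gamma ∨ y ≠ beta or gamma ∧ y ≠ nu; no complement exists.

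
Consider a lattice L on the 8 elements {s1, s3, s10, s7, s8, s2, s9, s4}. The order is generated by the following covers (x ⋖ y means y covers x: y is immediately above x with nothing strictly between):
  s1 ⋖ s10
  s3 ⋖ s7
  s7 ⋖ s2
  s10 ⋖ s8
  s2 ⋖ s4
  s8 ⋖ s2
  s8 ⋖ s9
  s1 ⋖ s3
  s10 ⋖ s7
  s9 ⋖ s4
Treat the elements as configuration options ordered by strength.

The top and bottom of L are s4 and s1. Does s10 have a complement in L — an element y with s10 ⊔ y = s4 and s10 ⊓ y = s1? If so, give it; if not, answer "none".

none

For every candidate y, either s10 ∨ y ≠ s4 or s10 ∧ y ≠ s1; no complement exists.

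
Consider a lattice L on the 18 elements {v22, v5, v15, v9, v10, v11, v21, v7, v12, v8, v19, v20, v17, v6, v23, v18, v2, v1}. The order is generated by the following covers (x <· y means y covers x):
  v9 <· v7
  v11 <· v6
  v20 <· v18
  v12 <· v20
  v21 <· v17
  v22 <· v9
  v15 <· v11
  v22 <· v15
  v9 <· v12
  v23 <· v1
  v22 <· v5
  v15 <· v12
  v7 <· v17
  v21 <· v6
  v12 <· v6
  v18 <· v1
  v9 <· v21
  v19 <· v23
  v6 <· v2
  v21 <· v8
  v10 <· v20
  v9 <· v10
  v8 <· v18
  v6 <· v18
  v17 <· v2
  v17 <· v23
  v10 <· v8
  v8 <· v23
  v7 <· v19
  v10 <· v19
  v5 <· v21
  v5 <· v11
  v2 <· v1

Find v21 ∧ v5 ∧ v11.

v5

Common lower bounds of {v21, v5, v11}: v22, v5.
The greatest among these is v5.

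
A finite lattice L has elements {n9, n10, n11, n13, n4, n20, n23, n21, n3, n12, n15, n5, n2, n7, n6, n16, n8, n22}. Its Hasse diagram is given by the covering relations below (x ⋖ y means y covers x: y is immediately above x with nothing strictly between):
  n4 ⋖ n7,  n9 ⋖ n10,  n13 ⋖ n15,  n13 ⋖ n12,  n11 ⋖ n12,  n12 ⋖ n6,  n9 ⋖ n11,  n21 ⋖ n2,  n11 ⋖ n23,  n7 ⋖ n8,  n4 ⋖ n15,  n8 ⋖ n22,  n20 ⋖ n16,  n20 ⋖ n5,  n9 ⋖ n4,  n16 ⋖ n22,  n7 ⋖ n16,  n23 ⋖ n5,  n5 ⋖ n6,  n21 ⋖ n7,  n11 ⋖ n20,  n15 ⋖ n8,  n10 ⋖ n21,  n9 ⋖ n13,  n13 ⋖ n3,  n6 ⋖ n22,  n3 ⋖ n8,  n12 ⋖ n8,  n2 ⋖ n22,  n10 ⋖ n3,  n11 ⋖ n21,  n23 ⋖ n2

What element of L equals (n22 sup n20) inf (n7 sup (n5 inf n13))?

n22 ∨ n20 = n22
n5 ∧ n13 = n9
n7 ∨ n9 = n7
n22 ∧ n7 = n7

n7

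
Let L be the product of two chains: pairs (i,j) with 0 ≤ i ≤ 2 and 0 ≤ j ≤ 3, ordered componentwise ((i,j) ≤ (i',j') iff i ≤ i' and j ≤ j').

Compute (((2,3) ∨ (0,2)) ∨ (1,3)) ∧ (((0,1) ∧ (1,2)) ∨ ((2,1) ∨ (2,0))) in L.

(2,3) ∨ (0,2) = (2,3)
(2,3) ∨ (1,3) = (2,3)
(0,1) ∧ (1,2) = (0,1)
(2,1) ∨ (2,0) = (2,1)
(0,1) ∨ (2,1) = (2,1)
(2,3) ∧ (2,1) = (2,1)

(2,1)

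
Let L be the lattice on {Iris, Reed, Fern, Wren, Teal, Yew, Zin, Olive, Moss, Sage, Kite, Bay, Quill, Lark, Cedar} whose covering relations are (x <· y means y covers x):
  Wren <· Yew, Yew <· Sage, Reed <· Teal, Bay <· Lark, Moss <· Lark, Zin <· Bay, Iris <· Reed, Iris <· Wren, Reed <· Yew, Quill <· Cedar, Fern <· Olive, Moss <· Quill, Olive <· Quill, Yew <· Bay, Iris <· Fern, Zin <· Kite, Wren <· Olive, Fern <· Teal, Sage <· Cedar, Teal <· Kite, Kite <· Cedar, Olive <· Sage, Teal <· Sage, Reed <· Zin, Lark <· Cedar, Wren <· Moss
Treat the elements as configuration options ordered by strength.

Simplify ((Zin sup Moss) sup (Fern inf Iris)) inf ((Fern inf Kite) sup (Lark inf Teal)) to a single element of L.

Zin ∨ Moss = Lark
Fern ∧ Iris = Iris
Lark ∨ Iris = Lark
Fern ∧ Kite = Fern
Lark ∧ Teal = Reed
Fern ∨ Reed = Teal
Lark ∧ Teal = Reed

Reed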